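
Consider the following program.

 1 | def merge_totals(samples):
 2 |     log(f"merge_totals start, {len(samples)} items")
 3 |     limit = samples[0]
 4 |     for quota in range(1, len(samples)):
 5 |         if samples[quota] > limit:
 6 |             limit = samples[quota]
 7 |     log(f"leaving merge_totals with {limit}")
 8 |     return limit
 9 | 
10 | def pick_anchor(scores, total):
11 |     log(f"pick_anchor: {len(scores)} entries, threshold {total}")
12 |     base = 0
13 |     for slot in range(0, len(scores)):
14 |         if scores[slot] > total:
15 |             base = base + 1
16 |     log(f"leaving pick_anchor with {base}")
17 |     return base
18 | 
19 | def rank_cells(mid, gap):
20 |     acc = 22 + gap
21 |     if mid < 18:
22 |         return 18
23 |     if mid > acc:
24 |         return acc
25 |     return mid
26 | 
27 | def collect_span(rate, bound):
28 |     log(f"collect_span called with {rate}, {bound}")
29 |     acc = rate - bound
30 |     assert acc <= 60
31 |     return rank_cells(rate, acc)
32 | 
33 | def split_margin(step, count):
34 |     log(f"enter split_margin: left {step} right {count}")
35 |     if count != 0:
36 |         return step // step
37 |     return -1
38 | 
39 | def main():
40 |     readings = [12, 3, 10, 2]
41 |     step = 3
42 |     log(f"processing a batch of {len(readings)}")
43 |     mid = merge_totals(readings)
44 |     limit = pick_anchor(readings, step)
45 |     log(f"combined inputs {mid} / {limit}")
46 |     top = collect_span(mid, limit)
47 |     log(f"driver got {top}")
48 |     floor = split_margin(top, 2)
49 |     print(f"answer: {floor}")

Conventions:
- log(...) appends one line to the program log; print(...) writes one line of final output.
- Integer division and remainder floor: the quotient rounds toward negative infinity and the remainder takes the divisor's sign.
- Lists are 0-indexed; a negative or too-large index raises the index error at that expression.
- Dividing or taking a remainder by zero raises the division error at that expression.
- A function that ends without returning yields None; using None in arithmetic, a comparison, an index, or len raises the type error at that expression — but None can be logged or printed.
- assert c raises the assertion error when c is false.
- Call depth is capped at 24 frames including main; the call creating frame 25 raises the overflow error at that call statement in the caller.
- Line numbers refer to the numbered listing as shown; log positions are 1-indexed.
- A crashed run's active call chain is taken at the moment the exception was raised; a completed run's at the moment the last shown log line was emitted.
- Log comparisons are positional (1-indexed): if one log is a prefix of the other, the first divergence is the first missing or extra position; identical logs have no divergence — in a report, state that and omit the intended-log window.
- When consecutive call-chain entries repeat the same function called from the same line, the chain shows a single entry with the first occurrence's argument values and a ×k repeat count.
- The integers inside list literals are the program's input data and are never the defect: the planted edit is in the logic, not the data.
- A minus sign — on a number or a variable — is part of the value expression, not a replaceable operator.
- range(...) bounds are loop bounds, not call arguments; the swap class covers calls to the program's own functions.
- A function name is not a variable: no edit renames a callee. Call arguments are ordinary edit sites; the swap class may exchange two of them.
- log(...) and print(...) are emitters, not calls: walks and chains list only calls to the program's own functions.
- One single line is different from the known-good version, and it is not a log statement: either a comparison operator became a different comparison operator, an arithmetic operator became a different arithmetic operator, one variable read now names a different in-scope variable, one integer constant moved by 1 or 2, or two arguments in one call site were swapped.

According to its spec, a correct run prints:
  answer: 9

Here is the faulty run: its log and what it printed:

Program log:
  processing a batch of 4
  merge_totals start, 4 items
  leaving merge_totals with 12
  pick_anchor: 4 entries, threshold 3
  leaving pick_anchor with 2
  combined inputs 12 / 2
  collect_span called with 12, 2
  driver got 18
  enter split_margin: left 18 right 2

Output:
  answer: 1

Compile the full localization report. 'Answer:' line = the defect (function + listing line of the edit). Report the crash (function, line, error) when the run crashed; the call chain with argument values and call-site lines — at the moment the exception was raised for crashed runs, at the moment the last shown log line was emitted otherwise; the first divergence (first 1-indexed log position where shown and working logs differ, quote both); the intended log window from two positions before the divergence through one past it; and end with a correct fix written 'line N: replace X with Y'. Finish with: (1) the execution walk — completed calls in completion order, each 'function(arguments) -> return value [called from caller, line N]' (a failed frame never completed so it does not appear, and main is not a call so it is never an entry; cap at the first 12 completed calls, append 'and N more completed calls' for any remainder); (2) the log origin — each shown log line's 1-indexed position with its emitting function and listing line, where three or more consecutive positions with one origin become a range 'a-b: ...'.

Answer: the defect is in split_margin at line 36.
Key fact: No log line changed; the fault shows up purely in the output.
Call chain: main -> split_margin(18, 2) (called at line 48).
First divergence: none — the logs agree in full.
Execution walk:
  merge_totals([12, 3, 10, 2]) -> 12  [called from main, line 43]
  pick_anchor([12, 3, 10, 2], 3) -> 2  [called from main, line 44]
  rank_cells(12, 10) -> 18  [called from collect_span, line 31]
  collect_span(12, 2) -> 18  [called from main, line 46]
  split_margin(18, 2) -> 1  [called from main, line 48]
Origin of each log line:
  1: emitted by main (line 42)
  2: emitted by merge_totals (line 2)
  3: emitted by merge_totals (line 7)
  4: emitted by pick_anchor (line 11)
  5: emitted by pick_anchor (line 16)
  6: emitted by main (line 45)
  7: emitted by collect_span (line 28)
  8: emitted by main (line 47)
  9: emitted by split_margin (line 34)
A correct fix: line 36: replace `step // step` with `step // count`.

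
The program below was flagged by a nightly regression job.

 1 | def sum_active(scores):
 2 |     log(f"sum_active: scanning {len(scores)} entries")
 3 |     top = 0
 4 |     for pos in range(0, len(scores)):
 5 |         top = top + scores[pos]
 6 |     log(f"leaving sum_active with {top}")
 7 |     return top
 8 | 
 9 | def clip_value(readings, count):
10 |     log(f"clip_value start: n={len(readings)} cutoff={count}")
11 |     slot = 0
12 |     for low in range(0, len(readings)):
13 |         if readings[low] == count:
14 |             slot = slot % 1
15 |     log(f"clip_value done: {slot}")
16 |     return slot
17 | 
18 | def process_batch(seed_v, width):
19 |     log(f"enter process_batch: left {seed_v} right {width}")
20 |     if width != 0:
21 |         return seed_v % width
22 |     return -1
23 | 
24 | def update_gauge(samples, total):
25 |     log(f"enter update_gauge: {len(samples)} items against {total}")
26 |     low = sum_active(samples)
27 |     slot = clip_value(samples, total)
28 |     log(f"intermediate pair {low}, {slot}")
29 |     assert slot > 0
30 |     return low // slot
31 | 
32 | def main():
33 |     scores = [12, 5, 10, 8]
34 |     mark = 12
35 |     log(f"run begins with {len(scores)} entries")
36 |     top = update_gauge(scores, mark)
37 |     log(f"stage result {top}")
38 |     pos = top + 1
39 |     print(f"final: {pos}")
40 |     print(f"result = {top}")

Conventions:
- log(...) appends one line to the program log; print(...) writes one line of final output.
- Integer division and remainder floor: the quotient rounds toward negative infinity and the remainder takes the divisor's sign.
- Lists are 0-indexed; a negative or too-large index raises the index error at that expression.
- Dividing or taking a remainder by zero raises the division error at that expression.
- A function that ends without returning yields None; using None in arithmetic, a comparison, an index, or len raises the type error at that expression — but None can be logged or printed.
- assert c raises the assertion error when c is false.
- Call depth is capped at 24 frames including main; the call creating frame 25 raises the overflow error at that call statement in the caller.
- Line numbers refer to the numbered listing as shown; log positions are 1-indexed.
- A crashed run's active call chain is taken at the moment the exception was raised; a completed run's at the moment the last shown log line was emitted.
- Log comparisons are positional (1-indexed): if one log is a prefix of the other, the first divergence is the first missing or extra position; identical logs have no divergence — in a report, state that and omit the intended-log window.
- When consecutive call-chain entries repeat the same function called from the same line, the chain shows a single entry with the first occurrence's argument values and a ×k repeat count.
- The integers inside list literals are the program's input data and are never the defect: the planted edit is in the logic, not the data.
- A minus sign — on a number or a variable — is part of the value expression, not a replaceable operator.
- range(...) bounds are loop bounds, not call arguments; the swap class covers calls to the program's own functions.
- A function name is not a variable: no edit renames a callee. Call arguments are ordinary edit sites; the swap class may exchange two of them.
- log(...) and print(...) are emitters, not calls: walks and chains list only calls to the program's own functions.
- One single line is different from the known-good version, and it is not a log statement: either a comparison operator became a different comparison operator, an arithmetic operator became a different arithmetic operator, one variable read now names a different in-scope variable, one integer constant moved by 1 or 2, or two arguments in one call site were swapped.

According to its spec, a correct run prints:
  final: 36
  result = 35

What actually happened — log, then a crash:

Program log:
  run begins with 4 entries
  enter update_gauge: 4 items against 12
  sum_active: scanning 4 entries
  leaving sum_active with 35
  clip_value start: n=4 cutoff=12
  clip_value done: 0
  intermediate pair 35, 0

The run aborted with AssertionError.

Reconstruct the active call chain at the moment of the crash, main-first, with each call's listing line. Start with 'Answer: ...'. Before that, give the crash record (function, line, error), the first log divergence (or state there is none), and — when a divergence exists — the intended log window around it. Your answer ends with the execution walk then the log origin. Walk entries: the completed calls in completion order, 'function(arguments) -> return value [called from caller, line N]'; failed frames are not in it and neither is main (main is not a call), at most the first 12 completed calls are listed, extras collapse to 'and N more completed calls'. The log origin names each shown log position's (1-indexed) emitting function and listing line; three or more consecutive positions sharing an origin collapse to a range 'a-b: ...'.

Answer: main -> update_gauge (called at line 36).
Core observation: Log line 6 is where behavior first shows: 'clip_value done: 0' appears instead of 'clip_value done: 1'.
Crash: update_gauge, line 29, AssertionError.
First divergence: position 6 — the shown line 'clip_value done: 0' should read 'clip_value done: 1'.
Intended log window:
  4: leaving sum_active with 35
  5: clip_value start: n=4 cutoff=12
  6: clip_value done: 1
  7: intermediate pair 35, 1
Execution walk:
  sum_active([12, 5, 10, 8]) -> 35  [called from update_gauge, line 26]
  clip_value([12, 5, 10, 8], 12) -> 0  [called from update_gauge, line 27]
Log origins:
  1: logged in main at line 35
  2: logged in update_gauge at line 25
  3: logged in sum_active at line 2
  4: logged in sum_active at line 6
  5: logged in clip_value at line 10
  6: logged in clip_value at line 15
  7: logged in update_gauge at line 28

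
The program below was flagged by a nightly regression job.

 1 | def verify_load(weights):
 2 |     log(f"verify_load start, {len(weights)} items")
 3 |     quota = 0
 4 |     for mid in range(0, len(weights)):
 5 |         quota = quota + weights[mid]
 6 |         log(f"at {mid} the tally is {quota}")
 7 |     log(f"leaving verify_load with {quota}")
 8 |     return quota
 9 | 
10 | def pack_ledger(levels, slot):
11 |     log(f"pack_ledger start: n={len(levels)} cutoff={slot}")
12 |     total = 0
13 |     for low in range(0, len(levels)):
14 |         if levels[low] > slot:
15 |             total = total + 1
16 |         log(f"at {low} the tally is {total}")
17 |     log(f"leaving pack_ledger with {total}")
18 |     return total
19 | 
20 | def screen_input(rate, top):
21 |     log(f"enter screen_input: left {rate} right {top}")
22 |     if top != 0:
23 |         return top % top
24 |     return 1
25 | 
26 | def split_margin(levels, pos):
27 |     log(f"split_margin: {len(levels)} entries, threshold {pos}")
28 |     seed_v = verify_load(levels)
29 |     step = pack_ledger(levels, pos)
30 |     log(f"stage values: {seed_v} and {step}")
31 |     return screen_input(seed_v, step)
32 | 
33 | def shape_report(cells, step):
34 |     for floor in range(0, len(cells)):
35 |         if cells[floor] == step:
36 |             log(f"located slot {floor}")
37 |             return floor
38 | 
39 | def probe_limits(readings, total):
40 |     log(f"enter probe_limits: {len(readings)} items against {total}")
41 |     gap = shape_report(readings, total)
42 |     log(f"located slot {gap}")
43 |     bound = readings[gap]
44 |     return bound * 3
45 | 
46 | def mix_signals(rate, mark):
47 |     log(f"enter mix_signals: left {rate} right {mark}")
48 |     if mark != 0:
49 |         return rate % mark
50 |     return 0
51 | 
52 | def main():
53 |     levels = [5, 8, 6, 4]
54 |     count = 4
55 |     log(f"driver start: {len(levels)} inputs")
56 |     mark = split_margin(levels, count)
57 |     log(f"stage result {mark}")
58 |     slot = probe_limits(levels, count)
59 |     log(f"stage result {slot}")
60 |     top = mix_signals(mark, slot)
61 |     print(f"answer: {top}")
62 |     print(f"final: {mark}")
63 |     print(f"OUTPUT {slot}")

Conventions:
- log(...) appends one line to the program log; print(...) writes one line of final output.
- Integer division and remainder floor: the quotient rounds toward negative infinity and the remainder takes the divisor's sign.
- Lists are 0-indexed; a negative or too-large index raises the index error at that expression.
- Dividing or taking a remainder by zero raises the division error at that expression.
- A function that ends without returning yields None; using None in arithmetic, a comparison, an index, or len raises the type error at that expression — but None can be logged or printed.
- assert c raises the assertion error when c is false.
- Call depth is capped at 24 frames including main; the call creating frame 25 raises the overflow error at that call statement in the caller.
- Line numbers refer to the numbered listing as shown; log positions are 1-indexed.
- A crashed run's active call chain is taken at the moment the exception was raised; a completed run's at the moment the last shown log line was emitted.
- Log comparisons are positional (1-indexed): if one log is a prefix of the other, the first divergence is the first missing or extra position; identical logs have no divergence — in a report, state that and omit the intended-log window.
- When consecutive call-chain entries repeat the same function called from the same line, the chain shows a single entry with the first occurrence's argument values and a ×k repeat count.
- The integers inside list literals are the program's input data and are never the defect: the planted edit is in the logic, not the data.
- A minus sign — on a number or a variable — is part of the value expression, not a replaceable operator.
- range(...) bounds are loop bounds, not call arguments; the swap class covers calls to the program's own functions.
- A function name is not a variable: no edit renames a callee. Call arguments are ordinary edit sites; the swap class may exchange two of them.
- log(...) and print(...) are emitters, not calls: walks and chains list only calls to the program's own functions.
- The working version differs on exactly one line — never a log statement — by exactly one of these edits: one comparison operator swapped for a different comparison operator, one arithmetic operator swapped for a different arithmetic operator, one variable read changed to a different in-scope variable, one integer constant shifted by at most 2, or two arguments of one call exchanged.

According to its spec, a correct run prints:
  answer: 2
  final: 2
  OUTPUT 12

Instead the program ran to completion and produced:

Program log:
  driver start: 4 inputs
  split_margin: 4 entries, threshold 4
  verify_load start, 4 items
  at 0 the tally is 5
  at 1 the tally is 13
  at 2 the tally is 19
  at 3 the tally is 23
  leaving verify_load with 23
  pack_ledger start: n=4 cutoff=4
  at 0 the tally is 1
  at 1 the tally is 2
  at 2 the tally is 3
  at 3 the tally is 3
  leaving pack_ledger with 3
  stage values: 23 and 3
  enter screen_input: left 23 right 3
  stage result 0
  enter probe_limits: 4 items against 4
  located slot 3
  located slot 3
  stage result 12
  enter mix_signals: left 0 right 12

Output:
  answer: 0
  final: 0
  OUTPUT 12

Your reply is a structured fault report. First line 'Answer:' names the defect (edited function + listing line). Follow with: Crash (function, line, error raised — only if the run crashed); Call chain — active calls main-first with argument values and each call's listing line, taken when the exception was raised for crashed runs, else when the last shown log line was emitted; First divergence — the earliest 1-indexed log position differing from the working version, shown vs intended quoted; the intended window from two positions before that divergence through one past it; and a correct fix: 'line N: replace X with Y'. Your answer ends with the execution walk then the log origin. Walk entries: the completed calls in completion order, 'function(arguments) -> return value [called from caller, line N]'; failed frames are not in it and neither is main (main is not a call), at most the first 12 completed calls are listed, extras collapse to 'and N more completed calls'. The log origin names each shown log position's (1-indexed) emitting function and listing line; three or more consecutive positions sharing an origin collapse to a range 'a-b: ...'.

Answer: the defect is in screen_input at line 23.
Key fact: Log line 17 is where behavior first shows: 'stage result 0' appears instead of 'stage result 2'.
Call chain: main -> mix_signals(0, 12) (called at line 60).
First divergence: position 17 — shown 'stage result 0', intended 'stage result 2'.
Intended log window:
  15: stage values: 23 and 3
  16: enter screen_input: left 23 right 3
  17: stage result 2
  18: enter probe_limits: 4 items against 4
Execution walk:
  verify_load([5, 8, 6, 4]) -> 23  [called from split_margin, line 28]
  pack_ledger([5, 8, 6, 4], 4) -> 3  [called from split_margin, line 29]
  screen_input(23, 3) -> 0  [called from split_margin, line 31]
  split_margin([5, 8, 6, 4], 4) -> 0  [called from main, line 56]
  shape_report([5, 8, 6, 4], 4) -> 3  [called from probe_limits, line 41]
  probe_limits([5, 8, 6, 4], 4) -> 12  [called from main, line 58]
  mix_signals(0, 12) -> 0  [called from main, line 60]
Log line origins:
  1: logged in main at line 55
  2: logged in split_margin at line 27
  3: logged in verify_load at line 2
  4-7: logged in verify_load at line 6
  8: logged in verify_load at line 7
  9: logged in pack_ledger at line 11
  10-13: logged in pack_ledger at line 16
  14: logged in pack_ledger at line 17
  15: logged in split_margin at line 30
  16: logged in screen_input at line 21
  17: logged in main at line 57
  18: logged in probe_limits at line 40
  19: logged in shape_report at line 36
  20: logged in probe_limits at line 42
  21: logged in main at line 59
  22: logged in mix_signals at line 47
A correct fix: line 23: replace `top % top` with `rate % top`.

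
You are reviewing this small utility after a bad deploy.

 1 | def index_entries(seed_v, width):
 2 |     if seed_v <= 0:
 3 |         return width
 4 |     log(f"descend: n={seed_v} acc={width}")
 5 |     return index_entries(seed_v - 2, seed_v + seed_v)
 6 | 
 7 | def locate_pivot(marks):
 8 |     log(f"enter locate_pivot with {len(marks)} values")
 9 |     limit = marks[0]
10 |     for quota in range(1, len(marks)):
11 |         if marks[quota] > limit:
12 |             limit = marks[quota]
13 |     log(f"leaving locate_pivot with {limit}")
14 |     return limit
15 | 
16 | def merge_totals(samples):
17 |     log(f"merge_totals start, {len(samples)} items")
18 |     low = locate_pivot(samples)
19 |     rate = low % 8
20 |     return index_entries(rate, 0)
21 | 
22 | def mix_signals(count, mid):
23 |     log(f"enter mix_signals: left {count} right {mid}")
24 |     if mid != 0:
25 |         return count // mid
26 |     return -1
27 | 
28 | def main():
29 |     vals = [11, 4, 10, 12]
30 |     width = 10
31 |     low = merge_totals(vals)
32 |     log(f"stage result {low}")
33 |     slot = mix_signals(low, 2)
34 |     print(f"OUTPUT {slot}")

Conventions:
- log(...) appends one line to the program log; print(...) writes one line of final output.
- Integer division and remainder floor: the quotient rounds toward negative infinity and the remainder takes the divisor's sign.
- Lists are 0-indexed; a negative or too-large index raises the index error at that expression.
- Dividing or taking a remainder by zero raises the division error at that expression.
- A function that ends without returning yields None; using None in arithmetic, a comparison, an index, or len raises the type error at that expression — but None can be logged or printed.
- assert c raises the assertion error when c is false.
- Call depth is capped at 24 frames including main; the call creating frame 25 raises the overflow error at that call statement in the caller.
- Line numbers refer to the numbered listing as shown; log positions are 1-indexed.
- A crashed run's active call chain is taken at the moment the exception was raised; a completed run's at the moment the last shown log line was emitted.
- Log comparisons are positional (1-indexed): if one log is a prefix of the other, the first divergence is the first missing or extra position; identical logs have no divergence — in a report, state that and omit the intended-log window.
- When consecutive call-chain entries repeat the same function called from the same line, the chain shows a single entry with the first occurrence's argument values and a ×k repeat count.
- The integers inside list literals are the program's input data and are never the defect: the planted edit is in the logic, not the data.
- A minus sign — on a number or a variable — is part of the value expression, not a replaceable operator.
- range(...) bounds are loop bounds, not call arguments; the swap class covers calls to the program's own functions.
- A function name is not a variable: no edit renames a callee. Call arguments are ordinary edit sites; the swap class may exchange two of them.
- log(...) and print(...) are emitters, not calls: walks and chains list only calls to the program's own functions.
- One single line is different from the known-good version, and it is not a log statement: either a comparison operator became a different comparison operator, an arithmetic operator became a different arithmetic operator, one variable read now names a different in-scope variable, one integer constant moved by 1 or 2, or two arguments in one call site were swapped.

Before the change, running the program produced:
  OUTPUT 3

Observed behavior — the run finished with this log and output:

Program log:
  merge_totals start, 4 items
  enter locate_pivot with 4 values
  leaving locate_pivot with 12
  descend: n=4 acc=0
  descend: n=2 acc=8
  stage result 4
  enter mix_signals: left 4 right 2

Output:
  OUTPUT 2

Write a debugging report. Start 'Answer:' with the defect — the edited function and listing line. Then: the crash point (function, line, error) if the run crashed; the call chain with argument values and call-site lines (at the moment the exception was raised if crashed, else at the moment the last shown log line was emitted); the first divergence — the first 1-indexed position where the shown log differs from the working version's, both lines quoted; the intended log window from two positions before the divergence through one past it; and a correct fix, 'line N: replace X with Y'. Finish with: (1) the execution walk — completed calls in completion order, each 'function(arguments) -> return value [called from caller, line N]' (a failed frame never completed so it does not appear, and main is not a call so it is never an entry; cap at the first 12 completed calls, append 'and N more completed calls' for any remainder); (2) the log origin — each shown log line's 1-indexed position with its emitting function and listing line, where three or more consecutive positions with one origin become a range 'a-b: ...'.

Answer: the defect is in index_entries at line 5.
Key fact: Log line 5 is where behavior first shows: 'descend: n=2 acc=8' appears instead of 'descend: n=2 acc=4'.
Call chain: main -> mix_signals(4, 2) (called at line 33).
First divergence: at position 5 the run shows 'descend: n=2 acc=8' where the working version logs 'descend: n=2 acc=4'.
Intended log window:
  3: leaving locate_pivot with 12
  4: descend: n=4 acc=0
  5: descend: n=2 acc=4
  6: stage result 6
Execution walk:
  locate_pivot([11, 4, 10, 12]) -> 12  [called from merge_totals, line 18]
  index_entries(0, 4) -> 4  [called from index_entries, line 5]
  index_entries(2, 8) -> 4  [called from index_entries, line 5]
  index_entries(4, 0) -> 4  [called from merge_totals, line 20]
  merge_totals([11, 4, 10, 12]) -> 4  [called from main, line 31]
  mix_signals(4, 2) -> 2  [called from main, line 33]
Log origins:
  1: emitted by merge_totals (line 17)
  2: emitted by locate_pivot (line 8)
  3: emitted by locate_pivot (line 13)
  4: emitted by index_entries (line 4)
  5: emitted by index_entries (line 4)
  6: emitted by main (line 32)
  7: emitted by mix_signals (line 23)
A correct fix: line 5: replace `seed_v + seed_v` with `width + seed_v`.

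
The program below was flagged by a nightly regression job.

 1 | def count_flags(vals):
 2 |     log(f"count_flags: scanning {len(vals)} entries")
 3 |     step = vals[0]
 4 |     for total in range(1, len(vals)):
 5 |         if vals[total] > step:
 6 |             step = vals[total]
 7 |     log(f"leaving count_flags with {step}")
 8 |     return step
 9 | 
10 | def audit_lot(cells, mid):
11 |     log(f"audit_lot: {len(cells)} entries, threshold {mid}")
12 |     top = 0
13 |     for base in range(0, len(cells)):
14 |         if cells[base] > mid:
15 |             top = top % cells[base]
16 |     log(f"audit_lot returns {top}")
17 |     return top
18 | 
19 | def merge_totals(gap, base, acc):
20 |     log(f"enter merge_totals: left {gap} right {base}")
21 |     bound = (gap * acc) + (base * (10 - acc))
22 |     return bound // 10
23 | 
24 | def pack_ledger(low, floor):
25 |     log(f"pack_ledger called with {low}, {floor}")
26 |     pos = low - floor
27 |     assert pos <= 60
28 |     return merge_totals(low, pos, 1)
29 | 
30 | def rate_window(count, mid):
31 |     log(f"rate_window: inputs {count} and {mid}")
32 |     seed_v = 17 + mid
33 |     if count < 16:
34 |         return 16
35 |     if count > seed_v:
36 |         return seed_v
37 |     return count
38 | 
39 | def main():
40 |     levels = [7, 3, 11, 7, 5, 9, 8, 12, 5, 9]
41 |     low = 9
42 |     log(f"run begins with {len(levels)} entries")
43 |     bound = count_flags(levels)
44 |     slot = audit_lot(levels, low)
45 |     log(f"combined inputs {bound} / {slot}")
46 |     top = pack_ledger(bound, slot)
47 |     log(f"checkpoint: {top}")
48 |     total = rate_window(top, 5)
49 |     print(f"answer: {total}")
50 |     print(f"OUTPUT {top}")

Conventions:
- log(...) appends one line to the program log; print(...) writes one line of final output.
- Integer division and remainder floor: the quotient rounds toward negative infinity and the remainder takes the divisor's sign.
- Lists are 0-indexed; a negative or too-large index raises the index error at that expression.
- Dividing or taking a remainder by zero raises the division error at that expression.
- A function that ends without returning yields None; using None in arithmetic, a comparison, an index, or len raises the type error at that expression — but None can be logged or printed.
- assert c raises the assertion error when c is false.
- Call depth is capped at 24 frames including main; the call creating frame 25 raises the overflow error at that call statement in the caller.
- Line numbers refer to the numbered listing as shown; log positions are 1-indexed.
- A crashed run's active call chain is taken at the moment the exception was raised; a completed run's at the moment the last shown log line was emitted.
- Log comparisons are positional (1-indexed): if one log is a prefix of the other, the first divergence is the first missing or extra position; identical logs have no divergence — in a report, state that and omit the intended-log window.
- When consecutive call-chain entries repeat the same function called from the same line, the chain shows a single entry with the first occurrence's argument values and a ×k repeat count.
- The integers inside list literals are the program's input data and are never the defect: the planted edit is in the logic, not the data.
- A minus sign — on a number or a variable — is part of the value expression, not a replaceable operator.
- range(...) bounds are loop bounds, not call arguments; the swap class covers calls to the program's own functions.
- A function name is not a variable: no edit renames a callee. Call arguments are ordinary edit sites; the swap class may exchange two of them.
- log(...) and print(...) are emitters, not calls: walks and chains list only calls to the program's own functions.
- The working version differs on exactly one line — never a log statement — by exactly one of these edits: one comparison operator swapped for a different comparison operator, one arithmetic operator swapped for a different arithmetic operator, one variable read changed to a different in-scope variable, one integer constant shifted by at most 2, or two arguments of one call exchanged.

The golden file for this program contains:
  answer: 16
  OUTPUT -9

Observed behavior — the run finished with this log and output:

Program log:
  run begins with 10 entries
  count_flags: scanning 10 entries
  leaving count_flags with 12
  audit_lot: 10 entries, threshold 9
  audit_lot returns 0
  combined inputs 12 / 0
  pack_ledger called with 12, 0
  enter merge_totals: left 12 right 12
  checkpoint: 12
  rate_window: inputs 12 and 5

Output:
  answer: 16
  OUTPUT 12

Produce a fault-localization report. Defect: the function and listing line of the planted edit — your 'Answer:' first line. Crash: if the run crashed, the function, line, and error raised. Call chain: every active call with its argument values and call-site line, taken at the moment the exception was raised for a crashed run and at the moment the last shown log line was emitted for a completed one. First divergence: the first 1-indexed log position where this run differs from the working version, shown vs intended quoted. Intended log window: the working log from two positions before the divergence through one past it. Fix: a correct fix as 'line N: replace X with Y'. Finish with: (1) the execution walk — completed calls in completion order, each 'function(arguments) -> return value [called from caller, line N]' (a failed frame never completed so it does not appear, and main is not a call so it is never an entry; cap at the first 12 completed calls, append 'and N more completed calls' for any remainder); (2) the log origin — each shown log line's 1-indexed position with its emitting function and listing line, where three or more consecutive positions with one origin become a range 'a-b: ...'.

Answer: the defect is in audit_lot at line 15.
Core observation: Everything matches until log position 5, which reads 'audit_lot returns 0' in place of 'audit_lot returns 23'.
Call chain: main -> rate_window(12, 5) (called at line 48).
First divergence: position 5 — the shown line 'audit_lot returns 0' should read 'audit_lot returns 23'.
Intended log window:
  3: leaving count_flags with 12
  4: audit_lot: 10 entries, threshold 9
  5: audit_lot returns 23
  6: combined inputs 12 / 23
Execution walk:
  count_flags([7, 3, 11, 7, 5, 9, 8, 12, 5, 9]) -> 12  [called from main, line 43]
  audit_lot([7, 3, 11, 7, 5, 9, 8, 12, 5, 9], 9) -> 0  [called from main, line 44]
  merge_totals(12, 12, 1) -> 12  [called from pack_ledger, line 28]
  pack_ledger(12, 0) -> 12  [called from main, line 46]
  rate_window(12, 5) -> 16  [called from main, line 48]
Log origins:
  1: from main, line 42
  2: from count_flags, line 2
  3: from count_flags, line 7
  4: from audit_lot, line 11
  5: from audit_lot, line 16
  6: from main, line 45
  7: from pack_ledger, line 25
  8: from merge_totals, line 20
  9: from main, line 47
  10: from rate_window, line 31
A correct fix: line 15: replace `%` with `+`.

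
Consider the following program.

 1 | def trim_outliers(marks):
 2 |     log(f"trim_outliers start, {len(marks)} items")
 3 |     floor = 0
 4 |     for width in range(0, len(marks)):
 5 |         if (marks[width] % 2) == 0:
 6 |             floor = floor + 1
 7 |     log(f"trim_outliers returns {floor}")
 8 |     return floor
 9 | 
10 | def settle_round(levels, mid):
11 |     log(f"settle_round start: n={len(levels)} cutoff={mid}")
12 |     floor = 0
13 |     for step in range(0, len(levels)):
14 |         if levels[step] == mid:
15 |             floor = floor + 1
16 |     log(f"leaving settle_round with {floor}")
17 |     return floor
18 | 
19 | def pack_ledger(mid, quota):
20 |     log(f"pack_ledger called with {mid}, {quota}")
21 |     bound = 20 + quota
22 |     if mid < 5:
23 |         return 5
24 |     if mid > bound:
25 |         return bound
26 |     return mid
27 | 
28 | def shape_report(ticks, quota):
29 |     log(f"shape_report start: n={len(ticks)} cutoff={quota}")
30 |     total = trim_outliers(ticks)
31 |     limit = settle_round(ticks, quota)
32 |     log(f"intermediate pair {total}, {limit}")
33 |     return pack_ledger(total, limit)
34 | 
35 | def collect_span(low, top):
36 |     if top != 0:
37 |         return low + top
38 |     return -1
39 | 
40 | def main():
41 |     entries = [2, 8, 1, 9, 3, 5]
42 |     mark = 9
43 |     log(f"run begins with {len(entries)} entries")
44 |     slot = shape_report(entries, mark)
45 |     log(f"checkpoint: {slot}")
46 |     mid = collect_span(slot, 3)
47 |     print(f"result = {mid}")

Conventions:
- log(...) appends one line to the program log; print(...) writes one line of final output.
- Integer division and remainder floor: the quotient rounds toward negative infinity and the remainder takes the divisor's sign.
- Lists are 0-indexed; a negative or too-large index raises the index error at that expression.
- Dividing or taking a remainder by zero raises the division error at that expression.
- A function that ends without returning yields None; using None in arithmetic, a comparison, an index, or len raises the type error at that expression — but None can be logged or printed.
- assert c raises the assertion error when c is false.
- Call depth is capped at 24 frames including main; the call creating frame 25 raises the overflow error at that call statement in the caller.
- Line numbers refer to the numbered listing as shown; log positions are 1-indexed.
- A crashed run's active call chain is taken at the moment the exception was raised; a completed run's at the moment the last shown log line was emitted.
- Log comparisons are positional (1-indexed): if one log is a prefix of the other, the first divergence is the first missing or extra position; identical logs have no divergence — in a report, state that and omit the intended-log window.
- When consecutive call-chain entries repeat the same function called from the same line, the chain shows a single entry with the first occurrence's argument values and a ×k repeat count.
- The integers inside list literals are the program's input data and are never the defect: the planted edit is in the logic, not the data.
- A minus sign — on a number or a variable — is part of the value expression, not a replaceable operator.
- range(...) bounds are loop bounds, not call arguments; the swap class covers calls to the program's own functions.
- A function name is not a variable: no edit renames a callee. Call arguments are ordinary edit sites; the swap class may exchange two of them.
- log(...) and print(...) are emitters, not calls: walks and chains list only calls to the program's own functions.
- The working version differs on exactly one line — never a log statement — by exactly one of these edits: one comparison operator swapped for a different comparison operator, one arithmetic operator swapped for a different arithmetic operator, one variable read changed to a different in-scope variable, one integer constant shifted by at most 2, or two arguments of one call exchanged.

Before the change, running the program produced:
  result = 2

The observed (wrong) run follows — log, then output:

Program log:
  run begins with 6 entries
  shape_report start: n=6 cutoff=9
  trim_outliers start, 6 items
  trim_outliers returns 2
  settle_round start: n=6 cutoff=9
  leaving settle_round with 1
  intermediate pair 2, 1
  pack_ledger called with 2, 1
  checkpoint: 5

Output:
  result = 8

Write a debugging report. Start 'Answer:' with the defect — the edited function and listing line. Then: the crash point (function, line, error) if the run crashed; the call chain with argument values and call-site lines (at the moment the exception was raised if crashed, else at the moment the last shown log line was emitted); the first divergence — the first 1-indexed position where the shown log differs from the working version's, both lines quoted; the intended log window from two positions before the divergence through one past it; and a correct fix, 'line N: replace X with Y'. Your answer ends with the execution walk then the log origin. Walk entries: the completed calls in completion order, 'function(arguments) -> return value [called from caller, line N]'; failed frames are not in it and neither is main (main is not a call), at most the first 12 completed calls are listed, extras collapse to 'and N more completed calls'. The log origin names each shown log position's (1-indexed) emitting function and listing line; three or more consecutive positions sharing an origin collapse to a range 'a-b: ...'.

Answer: the defect is in collect_span at line 37.
Key fact: The logs agree in full; only the final output differs.
Call chain: main.
First divergence: none — the logs agree in full.
Execution walk:
  trim_outliers([2, 8, 1, 9, 3, 5]) -> 2  [called from shape_report, line 30]
  settle_round([2, 8, 1, 9, 3, 5], 9) -> 1  [called from shape_report, line 31]
  pack_ledger(2, 1) -> 5  [called from shape_report, line 33]
  shape_report([2, 8, 1, 9, 3, 5], 9) -> 5  [called from main, line 44]
  collect_span(5, 3) -> 8  [called from main, line 46]
Log origins:
  1: from main, line 43
  2: from shape_report, line 29
  3: from trim_outliers, line 2
  4: from trim_outliers, line 7
  5: from settle_round, line 11
  6: from settle_round, line 16
  7: from shape_report, line 32
  8: from pack_ledger, line 20
  9: from main, line 45
A correct fix: line 37: replace `+` with `%`.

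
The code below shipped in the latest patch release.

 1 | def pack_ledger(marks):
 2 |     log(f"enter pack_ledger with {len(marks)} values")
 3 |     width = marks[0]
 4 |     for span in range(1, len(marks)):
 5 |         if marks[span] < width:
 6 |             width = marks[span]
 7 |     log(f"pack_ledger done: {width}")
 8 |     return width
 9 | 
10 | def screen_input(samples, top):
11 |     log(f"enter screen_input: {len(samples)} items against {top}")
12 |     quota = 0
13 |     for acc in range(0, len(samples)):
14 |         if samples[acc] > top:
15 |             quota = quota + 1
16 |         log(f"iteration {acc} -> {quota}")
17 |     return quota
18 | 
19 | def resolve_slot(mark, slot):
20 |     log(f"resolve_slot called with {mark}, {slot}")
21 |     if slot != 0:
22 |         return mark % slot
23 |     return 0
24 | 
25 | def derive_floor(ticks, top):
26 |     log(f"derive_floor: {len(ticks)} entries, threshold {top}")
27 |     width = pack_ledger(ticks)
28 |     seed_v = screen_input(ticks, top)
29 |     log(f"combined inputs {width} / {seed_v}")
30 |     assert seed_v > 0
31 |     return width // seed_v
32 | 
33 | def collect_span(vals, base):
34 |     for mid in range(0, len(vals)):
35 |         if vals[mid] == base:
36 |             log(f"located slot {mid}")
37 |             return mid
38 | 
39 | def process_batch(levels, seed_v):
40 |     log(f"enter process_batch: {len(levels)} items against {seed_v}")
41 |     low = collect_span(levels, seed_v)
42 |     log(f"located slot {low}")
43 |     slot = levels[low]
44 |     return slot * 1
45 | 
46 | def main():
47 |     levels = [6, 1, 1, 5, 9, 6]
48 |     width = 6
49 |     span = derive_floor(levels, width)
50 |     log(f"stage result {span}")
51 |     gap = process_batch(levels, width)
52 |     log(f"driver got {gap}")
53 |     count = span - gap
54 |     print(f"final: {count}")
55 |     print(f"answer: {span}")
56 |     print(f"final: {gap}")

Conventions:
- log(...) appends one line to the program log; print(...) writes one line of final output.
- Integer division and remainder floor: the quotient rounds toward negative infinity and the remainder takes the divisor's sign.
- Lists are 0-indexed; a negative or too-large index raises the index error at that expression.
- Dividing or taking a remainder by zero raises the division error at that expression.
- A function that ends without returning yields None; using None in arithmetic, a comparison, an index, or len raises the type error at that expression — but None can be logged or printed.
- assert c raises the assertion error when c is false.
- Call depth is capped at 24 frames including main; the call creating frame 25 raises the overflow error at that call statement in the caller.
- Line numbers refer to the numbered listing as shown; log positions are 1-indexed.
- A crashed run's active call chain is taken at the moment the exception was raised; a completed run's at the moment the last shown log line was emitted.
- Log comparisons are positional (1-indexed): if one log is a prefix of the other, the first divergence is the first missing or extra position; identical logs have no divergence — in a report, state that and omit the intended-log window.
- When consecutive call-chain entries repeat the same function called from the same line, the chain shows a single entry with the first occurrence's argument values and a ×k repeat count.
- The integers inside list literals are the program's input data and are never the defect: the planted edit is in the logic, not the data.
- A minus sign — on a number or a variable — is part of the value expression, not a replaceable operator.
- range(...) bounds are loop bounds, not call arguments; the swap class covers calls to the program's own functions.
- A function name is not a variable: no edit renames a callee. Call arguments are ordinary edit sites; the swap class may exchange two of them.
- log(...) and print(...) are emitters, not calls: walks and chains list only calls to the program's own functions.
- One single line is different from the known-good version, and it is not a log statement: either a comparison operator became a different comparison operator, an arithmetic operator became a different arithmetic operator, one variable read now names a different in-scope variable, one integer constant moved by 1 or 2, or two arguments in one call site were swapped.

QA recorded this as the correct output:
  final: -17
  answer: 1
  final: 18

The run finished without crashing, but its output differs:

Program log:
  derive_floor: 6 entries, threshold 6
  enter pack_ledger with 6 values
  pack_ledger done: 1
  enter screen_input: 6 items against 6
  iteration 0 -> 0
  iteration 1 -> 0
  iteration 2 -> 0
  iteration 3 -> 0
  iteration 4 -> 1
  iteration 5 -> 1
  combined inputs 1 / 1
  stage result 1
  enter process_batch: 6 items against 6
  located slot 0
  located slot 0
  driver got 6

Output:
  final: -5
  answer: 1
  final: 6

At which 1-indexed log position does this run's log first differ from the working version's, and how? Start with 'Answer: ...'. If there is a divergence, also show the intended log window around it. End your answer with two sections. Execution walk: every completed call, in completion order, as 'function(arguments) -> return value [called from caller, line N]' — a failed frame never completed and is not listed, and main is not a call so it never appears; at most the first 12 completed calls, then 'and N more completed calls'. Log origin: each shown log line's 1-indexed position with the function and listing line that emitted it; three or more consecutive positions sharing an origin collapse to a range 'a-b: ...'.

Answer: position 16 — the shown line 'driver got 6' should read 'driver got 18'.
Intended log window:
  14: located slot 0
  15: located slot 0
  16: driver got 18
Execution walk:
  pack_ledger([6, 1, 1, 5, 9, 6]) -> 1  [called from derive_floor, line 27]
  screen_input([6, 1, 1, 5, 9, 6], 6) -> 1  [called from derive_floor, line 28]
  derive_floor([6, 1, 1, 5, 9, 6], 6) -> 1  [called from main, line 49]
  collect_span([6, 1, 1, 5, 9, 6], 6) -> 0  [called from process_batch, line 41]
  process_batch([6, 1, 1, 5, 9, 6], 6) -> 6  [called from main, line 51]
Log line origins:
  1: emitted by derive_floor (line 26)
  2: emitted by pack_ledger (line 2)
  3: emitted by pack_ledger (line 7)
  4: emitted by screen_input (line 11)
  5-10: emitted by screen_input (line 16)
  11: emitted by derive_floor (line 29)
  12: emitted by main (line 50)
  13: emitted by process_batch (line 40)
  14: emitted by collect_span (line 36)
  15: emitted by process_batch (line 42)
  16: emitted by main (line 52)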